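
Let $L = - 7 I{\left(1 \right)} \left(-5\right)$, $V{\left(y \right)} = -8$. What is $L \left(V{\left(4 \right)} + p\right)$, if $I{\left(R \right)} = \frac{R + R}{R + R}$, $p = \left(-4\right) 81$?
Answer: $-11620$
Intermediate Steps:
$p = -324$
$I{\left(R \right)} = 1$ ($I{\left(R \right)} = \frac{2 R}{2 R} = 2 R \frac{1}{2 R} = 1$)
$L = 35$ ($L = \left(-7\right) 1 \left(-5\right) = \left(-7\right) \left(-5\right) = 35$)
$L \left(V{\left(4 \right)} + p\right) = 35 \left(-8 - 324\right) = 35 \left(-332\right) = -11620$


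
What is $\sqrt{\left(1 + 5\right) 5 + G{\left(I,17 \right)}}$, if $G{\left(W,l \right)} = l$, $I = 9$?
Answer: $\sqrt{47} \approx 6.8557$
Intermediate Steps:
$\sqrt{\left(1 + 5\right) 5 + G{\left(I,17 \right)}} = \sqrt{\left(1 + 5\right) 5 + 17} = \sqrt{6 \cdot 5 + 17} = \sqrt{30 + 17} = \sqrt{47}$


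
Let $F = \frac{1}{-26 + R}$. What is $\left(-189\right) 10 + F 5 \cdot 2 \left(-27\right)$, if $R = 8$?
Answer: $-1875$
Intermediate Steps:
$F = - \frac{1}{18}$ ($F = \frac{1}{-26 + 8} = \frac{1}{-18} = - \frac{1}{18} \approx -0.055556$)
$\left(-189\right) 10 + F 5 \cdot 2 \left(-27\right) = \left(-189\right) 10 + - \frac{5 \cdot 2}{18} \left(-27\right) = -1890 + \left(- \frac{1}{18}\right) 10 \left(-27\right) = -1890 - -15 = -1890 + 15 = -1875$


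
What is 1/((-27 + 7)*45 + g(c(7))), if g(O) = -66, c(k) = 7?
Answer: -1/966 ≈ -0.0010352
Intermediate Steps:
1/((-27 + 7)*45 + g(c(7))) = 1/((-27 + 7)*45 - 66) = 1/(-20*45 - 66) = 1/(-900 - 66) = 1/(-966) = -1/966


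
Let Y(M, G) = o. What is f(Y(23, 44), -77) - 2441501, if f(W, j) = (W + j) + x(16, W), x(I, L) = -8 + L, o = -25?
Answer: -2441636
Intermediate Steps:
Y(M, G) = -25
f(W, j) = -8 + j + 2*W (f(W, j) = (W + j) + (-8 + W) = -8 + j + 2*W)
f(Y(23, 44), -77) - 2441501 = (-8 - 77 + 2*(-25)) - 2441501 = (-8 - 77 - 50) - 2441501 = -135 - 2441501 = -2441636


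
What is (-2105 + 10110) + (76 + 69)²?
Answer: 29030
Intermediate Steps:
(-2105 + 10110) + (76 + 69)² = 8005 + 145² = 8005 + 21025 = 29030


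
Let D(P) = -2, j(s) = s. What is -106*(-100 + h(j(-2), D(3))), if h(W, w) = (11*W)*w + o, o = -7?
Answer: 6678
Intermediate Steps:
h(W, w) = -7 + 11*W*w (h(W, w) = (11*W)*w - 7 = 11*W*w - 7 = -7 + 11*W*w)
-106*(-100 + h(j(-2), D(3))) = -106*(-100 + (-7 + 11*(-2)*(-2))) = -106*(-100 + (-7 + 44)) = -106*(-100 + 37) = -106*(-63) = 6678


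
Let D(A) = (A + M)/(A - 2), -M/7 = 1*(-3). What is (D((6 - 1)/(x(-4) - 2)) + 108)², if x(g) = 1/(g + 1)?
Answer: 9000000/841 ≈ 10702.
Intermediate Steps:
x(g) = 1/(1 + g)
M = 21 (M = -7*(-3) = 21)
D(A) = (21 + A)/(-2 + A) (D(A) = (A + 21)/(A - 2) = (21 + A)/(-2 + A))
(D((6 - 1)/(x(-4) - 2)) + 108)² = ((21 + (6 - 1)/(1/(1 - 4) - 2))/(-2 + (6 - 1)/(1/(1 - 4) - 2)) + 108)² = ((21 + 5/(1/(-3) - 2))/(-2 + 5/(1/(-3) - 2)) + 108)² = ((21 + 5/(-⅓ - 2))/(-2 + 5/(-⅓ - 2)) + 108)² = ((21 + 5/(-7/3))/(-2 + 5/(-7/3)) + 108)² = ((21 + 5*(-3/7))/(-2 + 5*(-3/7)) + 108)² = ((21 - 15/7)/(-2 - 15/7) + 108)² = ((132/7)/(-29/7) + 108)² = (-7/29*132/7 + 108)² = (-132/29 + 108)² = (3000/29)² = 9000000/841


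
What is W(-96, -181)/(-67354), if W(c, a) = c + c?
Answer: 96/33677 ≈ 0.0028506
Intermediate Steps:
W(c, a) = 2*c
W(-96, -181)/(-67354) = (2*(-96))/(-67354) = -192*(-1/67354) = 96/33677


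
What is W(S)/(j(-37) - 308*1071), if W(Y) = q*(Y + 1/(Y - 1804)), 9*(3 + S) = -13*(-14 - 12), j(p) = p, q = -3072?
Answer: 5071456256/15761211375 ≈ 0.32177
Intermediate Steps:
S = 311/9 (S = -3 + (-13*(-14 - 12))/9 = -3 + (-13*(-26))/9 = -3 + (1/9)*338 = -3 + 338/9 = 311/9 ≈ 34.556)
W(Y) = -3072*Y - 3072/(-1804 + Y) (W(Y) = -3072*(Y + 1/(Y - 1804)) = -3072*(Y + 1/(-1804 + Y)) = -3072*Y - 3072/(-1804 + Y))
W(S)/(j(-37) - 308*1071) = (3072*(-1 - (311/9)**2 + 1804*(311/9))/(-1804 + 311/9))/(-37 - 308*1071) = (3072*(-1 - 1*96721/81 + 561044/9)/(-15925/9))/(-37 - 329868) = (3072*(-9/15925)*(-1 - 96721/81 + 561044/9))/(-329905) = (3072*(-9/15925)*(4952594/81))*(-1/329905) = -5071456256/47775*(-1/329905) = 5071456256/15761211375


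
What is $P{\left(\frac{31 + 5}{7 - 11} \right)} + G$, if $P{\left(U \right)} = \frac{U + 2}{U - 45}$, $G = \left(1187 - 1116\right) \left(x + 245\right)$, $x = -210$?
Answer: $\frac{134197}{54} \approx 2485.1$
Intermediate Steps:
$G = 2485$ ($G = \left(1187 - 1116\right) \left(-210 + 245\right) = 71 \cdot 35 = 2485$)
$P{\left(U \right)} = \frac{2 + U}{-45 + U}$
$P{\left(\frac{31 + 5}{7 - 11} \right)} + G = \frac{2 + \frac{31 + 5}{7 - 11}}{-45 + \frac{31 + 5}{7 - 11}} + 2485 = \frac{2 + \frac{36}{-4}}{-45 + \frac{36}{-4}} + 2485 = \frac{2 + 36 \left(- \frac{1}{4}\right)}{-45 + 36 \left(- \frac{1}{4}\right)} + 2485 = \frac{2 - 9}{-45 - 9} + 2485 = \frac{1}{-54} \left(-7\right) + 2485 = \left(- \frac{1}{54}\right) \left(-7\right) + 2485 = \frac{7}{54} + 2485 = \frac{134197}{54}$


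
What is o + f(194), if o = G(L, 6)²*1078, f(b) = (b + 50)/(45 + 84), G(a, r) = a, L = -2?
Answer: 556492/129 ≈ 4313.9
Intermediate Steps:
f(b) = 50/129 + b/129 (f(b) = (50 + b)/129 = (50 + b)*(1/129) = 50/129 + b/129)
o = 4312 (o = (-2)²*1078 = 4*1078 = 4312)
o + f(194) = 4312 + (50/129 + (1/129)*194) = 4312 + (50/129 + 194/129) = 4312 + 244/129 = 556492/129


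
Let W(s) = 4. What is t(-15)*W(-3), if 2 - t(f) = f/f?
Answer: 4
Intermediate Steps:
t(f) = 1 (t(f) = 2 - f/f = 2 - 1*1 = 2 - 1 = 1)
t(-15)*W(-3) = 1*4 = 4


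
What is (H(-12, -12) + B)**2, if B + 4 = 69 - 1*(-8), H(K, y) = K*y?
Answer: 47089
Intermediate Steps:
B = 73 (B = -4 + (69 - 1*(-8)) = -4 + (69 + 8) = -4 + 77 = 73)
(H(-12, -12) + B)**2 = (-12*(-12) + 73)**2 = (144 + 73)**2 = 217**2 = 47089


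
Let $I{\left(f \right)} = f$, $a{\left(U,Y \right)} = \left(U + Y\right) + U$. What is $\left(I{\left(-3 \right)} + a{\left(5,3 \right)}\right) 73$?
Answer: $730$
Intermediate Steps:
$a{\left(U,Y \right)} = Y + 2 U$
$\left(I{\left(-3 \right)} + a{\left(5,3 \right)}\right) 73 = \left(-3 + \left(3 + 2 \cdot 5\right)\right) 73 = \left(-3 + \left(3 + 10\right)\right) 73 = \left(-3 + 13\right) 73 = 10 \cdot 73 = 730$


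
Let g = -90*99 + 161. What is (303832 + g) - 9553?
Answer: 285530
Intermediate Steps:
g = -8749 (g = -8910 + 161 = -8749)
(303832 + g) - 9553 = (303832 - 8749) - 9553 = 295083 - 9553 = 285530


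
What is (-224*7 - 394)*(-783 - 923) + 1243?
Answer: 3348415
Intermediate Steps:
(-224*7 - 394)*(-783 - 923) + 1243 = (-1568 - 394)*(-1706) + 1243 = -1962*(-1706) + 1243 = 3347172 + 1243 = 3348415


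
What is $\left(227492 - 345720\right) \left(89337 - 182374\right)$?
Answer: $10999578436$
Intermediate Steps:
$\left(227492 - 345720\right) \left(89337 - 182374\right) = \left(-118228\right) \left(-93037\right) = 10999578436$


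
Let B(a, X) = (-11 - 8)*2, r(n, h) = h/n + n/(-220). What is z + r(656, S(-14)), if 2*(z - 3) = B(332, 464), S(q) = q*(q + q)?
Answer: -82913/4510 ≈ -18.384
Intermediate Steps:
S(q) = 2*q² (S(q) = q*(2*q) = 2*q²)
r(n, h) = -n/220 + h/n (r(n, h) = h/n + n*(-1/220) = h/n - n/220 = -n/220 + h/n)
B(a, X) = -38 (B(a, X) = -19*2 = -38)
z = -16 (z = 3 + (½)*(-38) = 3 - 19 = -16)
z + r(656, S(-14)) = -16 + (-1/220*656 + (2*(-14)²)/656) = -16 + (-164/55 + (2*196)*(1/656)) = -16 + (-164/55 + 392*(1/656)) = -16 + (-164/55 + 49/82) = -16 - 10753/4510 = -82913/4510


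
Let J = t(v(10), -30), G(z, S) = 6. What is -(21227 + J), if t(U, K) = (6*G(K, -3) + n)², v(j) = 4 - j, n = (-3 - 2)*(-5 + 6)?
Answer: -22188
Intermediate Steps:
n = -5 (n = -5*1 = -5)
t(U, K) = 961 (t(U, K) = (6*6 - 5)² = (36 - 5)² = 31² = 961)
J = 961
-(21227 + J) = -(21227 + 961) = -1*22188 = -22188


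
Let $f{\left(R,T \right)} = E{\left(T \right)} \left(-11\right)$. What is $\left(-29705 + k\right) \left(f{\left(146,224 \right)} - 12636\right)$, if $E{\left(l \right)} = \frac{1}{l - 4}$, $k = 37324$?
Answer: $- \frac{1925481299}{20} \approx -9.6274 \cdot 10^{7}$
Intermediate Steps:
$E{\left(l \right)} = \frac{1}{-4 + l}$
$f{\left(R,T \right)} = - \frac{11}{-4 + T}$ ($f{\left(R,T \right)} = \frac{1}{-4 + T} \left(-11\right) = - \frac{11}{-4 + T}$)
$\left(-29705 + k\right) \left(f{\left(146,224 \right)} - 12636\right) = \left(-29705 + 37324\right) \left(- \frac{11}{-4 + 224} - 12636\right) = 7619 \left(- \frac{11}{220} - 12636\right) = 7619 \left(\left(-11\right) \frac{1}{220} - 12636\right) = 7619 \left(- \frac{1}{20} - 12636\right) = 7619 \left(- \frac{252721}{20}\right) = - \frac{1925481299}{20}$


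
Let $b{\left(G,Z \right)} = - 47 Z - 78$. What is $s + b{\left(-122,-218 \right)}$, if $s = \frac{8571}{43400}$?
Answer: $\frac{441299771}{43400} \approx 10168.0$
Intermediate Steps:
$s = \frac{8571}{43400}$ ($s = 8571 \cdot \frac{1}{43400} = \frac{8571}{43400} \approx 0.19749$)
$b{\left(G,Z \right)} = -78 - 47 Z$
$s + b{\left(-122,-218 \right)} = \frac{8571}{43400} - -10168 = \frac{8571}{43400} + \left(-78 + 10246\right) = \frac{8571}{43400} + 10168 = \frac{441299771}{43400}$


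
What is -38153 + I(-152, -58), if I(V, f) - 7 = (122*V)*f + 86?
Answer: 1037492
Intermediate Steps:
I(V, f) = 93 + 122*V*f (I(V, f) = 7 + ((122*V)*f + 86) = 7 + (122*V*f + 86) = 7 + (86 + 122*V*f) = 93 + 122*V*f)
-38153 + I(-152, -58) = -38153 + (93 + 122*(-152)*(-58)) = -38153 + (93 + 1075552) = -38153 + 1075645 = 1037492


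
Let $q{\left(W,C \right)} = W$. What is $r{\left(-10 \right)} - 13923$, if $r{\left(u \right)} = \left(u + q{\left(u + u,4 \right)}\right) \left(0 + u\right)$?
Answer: $-13623$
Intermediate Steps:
$r{\left(u \right)} = 3 u^{2}$ ($r{\left(u \right)} = \left(u + \left(u + u\right)\right) \left(0 + u\right) = \left(u + 2 u\right) u = 3 u u = 3 u^{2}$)
$r{\left(-10 \right)} - 13923 = 3 \left(-10\right)^{2} - 13923 = 3 \cdot 100 - 13923 = 300 - 13923 = -13623$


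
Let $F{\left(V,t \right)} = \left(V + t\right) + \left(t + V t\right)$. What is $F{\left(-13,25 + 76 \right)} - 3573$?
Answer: $-4697$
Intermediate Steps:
$F{\left(V,t \right)} = V + 2 t + V t$
$F{\left(-13,25 + 76 \right)} - 3573 = \left(-13 + 2 \left(25 + 76\right) - 13 \left(25 + 76\right)\right) - 3573 = \left(-13 + 2 \cdot 101 - 1313\right) - 3573 = \left(-13 + 202 - 1313\right) - 3573 = -1124 - 3573 = -4697$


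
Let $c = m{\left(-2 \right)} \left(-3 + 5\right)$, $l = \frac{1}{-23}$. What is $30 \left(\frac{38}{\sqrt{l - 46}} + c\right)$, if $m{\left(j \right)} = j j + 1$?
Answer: $300 - \frac{380 i \sqrt{24357}}{353} \approx 300.0 - 168.0 i$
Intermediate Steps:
$m{\left(j \right)} = 1 + j^{2}$ ($m{\left(j \right)} = j^{2} + 1 = 1 + j^{2}$)
$l = - \frac{1}{23} \approx -0.043478$
$c = 10$ ($c = \left(1 + \left(-2\right)^{2}\right) \left(-3 + 5\right) = \left(1 + 4\right) 2 = 5 \cdot 2 = 10$)
$30 \left(\frac{38}{\sqrt{l - 46}} + c\right) = 30 \left(\frac{38}{\sqrt{- \frac{1}{23} - 46}} + 10\right) = 30 \left(\frac{38}{\sqrt{- \frac{1059}{23}}} + 10\right) = 30 \left(\frac{38}{\frac{1}{23} i \sqrt{24357}} + 10\right) = 30 \left(38 \left(- \frac{i \sqrt{24357}}{1059}\right) + 10\right) = 30 \left(- \frac{38 i \sqrt{24357}}{1059} + 10\right) = 30 \left(10 - \frac{38 i \sqrt{24357}}{1059}\right) = 300 - \frac{380 i \sqrt{24357}}{353}$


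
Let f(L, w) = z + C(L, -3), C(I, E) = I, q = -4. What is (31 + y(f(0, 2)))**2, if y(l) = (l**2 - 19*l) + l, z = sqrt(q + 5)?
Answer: 196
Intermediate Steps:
z = 1 (z = sqrt(-4 + 5) = sqrt(1) = 1)
f(L, w) = 1 + L
y(l) = l**2 - 18*l
(31 + y(f(0, 2)))**2 = (31 + (1 + 0)*(-18 + (1 + 0)))**2 = (31 + 1*(-18 + 1))**2 = (31 + 1*(-17))**2 = (31 - 17)**2 = 14**2 = 196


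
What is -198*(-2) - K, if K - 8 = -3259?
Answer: 3647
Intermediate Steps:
K = -3251 (K = 8 - 3259 = -3251)
-198*(-2) - K = -198*(-2) - 1*(-3251) = 396 + 3251 = 3647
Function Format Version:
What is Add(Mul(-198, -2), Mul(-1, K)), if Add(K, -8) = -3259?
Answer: 3647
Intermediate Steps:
K = -3251 (K = Add(8, -3259) = -3251)
Add(Mul(-198, -2), Mul(-1, K)) = Add(Mul(-198, -2), Mul(-1, -3251)) = Add(396, 3251) = 3647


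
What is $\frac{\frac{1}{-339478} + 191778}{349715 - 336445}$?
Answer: $\frac{65104411883}{4504873060} \approx 14.452$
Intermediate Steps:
$\frac{\frac{1}{-339478} + 191778}{349715 - 336445} = \frac{- \frac{1}{339478} + 191778}{13270} = \frac{65104411883}{339478} \cdot \frac{1}{13270} = \frac{65104411883}{4504873060}$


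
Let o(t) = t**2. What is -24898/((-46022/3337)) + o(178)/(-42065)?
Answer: 1746748315821/967957715 ≈ 1804.6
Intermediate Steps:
-24898/((-46022/3337)) + o(178)/(-42065) = -24898/((-46022/3337)) + 178**2/(-42065) = -24898/((-46022*1/3337)) + 31684*(-1/42065) = -24898/(-46022/3337) - 31684/42065 = -24898*(-3337/46022) - 31684/42065 = 41542313/23011 - 31684/42065 = 1746748315821/967957715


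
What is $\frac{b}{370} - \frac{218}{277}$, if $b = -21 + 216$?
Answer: $- \frac{5329}{20498} \approx -0.25998$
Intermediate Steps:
$b = 195$
$\frac{b}{370} - \frac{218}{277} = \frac{195}{370} - \frac{218}{277} = 195 \cdot \frac{1}{370} - \frac{218}{277} = \frac{39}{74} - \frac{218}{277} = - \frac{5329}{20498}$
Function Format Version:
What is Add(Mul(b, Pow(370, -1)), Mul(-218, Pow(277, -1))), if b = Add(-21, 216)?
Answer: Rational(-5329, 20498) ≈ -0.25998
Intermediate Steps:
b = 195
Add(Mul(b, Pow(370, -1)), Mul(-218, Pow(277, -1))) = Add(Mul(195, Pow(370, -1)), Mul(-218, Pow(277, -1))) = Add(Mul(195, Rational(1, 370)), Mul(-218, Rational(1, 277))) = Add(Rational(39, 74), Rational(-218, 277)) = Rational(-5329, 20498)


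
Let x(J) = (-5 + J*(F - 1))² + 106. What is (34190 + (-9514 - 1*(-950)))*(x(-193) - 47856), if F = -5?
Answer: 32843793534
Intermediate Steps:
x(J) = 106 + (-5 - 6*J)² (x(J) = (-5 + J*(-5 - 1))² + 106 = (-5 + J*(-6))² + 106 = (-5 - 6*J)² + 106 = 106 + (-5 - 6*J)²)
(34190 + (-9514 - 1*(-950)))*(x(-193) - 47856) = (34190 + (-9514 - 1*(-950)))*((106 + (5 + 6*(-193))²) - 47856) = (34190 + (-9514 + 950))*((106 + (5 - 1158)²) - 47856) = (34190 - 8564)*((106 + (-1153)²) - 47856) = 25626*((106 + 1329409) - 47856) = 25626*(1329515 - 47856) = 25626*1281659 = 32843793534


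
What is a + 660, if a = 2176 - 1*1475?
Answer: 1361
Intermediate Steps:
a = 701 (a = 2176 - 1475 = 701)
a + 660 = 701 + 660 = 1361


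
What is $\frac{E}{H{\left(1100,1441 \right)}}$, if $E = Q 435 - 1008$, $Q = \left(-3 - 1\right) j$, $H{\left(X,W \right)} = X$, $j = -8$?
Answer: $\frac{3228}{275} \approx 11.738$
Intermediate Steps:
$Q = 32$ ($Q = \left(-3 - 1\right) \left(-8\right) = \left(-4\right) \left(-8\right) = 32$)
$E = 12912$ ($E = 32 \cdot 435 - 1008 = 13920 - 1008 = 12912$)
$\frac{E}{H{\left(1100,1441 \right)}} = \frac{12912}{1100} = 12912 \cdot \frac{1}{1100} = \frac{3228}{275}$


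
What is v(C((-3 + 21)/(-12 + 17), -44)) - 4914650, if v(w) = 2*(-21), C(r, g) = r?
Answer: -4914692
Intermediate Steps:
v(w) = -42
v(C((-3 + 21)/(-12 + 17), -44)) - 4914650 = -42 - 4914650 = -4914692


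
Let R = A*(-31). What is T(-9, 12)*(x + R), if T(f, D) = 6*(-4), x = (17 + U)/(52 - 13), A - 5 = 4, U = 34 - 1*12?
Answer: 6672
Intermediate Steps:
U = 22 (U = 34 - 12 = 22)
A = 9 (A = 5 + 4 = 9)
x = 1 (x = (17 + 22)/(52 - 13) = 39/39 = 39*(1/39) = 1)
T(f, D) = -24
R = -279 (R = 9*(-31) = -279)
T(-9, 12)*(x + R) = -24*(1 - 279) = -24*(-278) = 6672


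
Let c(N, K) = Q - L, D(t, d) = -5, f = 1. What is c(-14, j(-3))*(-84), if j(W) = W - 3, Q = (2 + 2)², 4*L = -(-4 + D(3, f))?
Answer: -1155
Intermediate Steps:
L = 9/4 (L = (-(-4 - 5))/4 = (-1*(-9))/4 = (¼)*9 = 9/4 ≈ 2.2500)
Q = 16 (Q = 4² = 16)
j(W) = -3 + W
c(N, K) = 55/4 (c(N, K) = 16 - 1*9/4 = 16 - 9/4 = 55/4)
c(-14, j(-3))*(-84) = (55/4)*(-84) = -1155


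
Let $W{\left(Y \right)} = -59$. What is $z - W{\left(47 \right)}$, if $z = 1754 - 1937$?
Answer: $-124$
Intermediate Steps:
$z = -183$ ($z = 1754 - 1937 = -183$)
$z - W{\left(47 \right)} = -183 - -59 = -183 + 59 = -124$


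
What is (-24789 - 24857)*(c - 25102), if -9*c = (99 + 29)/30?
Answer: 168242052764/135 ≈ 1.2462e+9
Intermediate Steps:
c = -64/135 (c = -(99 + 29)/(9*30) = -128/270 = -1/9*64/15 = -64/135 ≈ -0.47407)
(-24789 - 24857)*(c - 25102) = (-24789 - 24857)*(-64/135 - 25102) = -49646*(-3388834/135) = 168242052764/135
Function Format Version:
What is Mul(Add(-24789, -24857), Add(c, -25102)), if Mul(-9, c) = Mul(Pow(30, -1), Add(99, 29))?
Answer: Rational(168242052764, 135) ≈ 1.2462e+9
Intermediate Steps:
c = Rational(-64, 135) (c = Mul(Rational(-1, 9), Mul(Pow(30, -1), Add(99, 29))) = Mul(Rational(-1, 9), Mul(Rational(1, 30), 128)) = Mul(Rational(-1, 9), Rational(64, 15)) = Rational(-64, 135) ≈ -0.47407)
Mul(Add(-24789, -24857), Add(c, -25102)) = Mul(Add(-24789, -24857), Add(Rational(-64, 135), -25102)) = Mul(-49646, Rational(-3388834, 135)) = Rational(168242052764, 135)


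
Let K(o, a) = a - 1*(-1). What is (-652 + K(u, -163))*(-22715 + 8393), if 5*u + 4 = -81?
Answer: 11658108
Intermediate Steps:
u = -17 (u = -⅘ + (⅕)*(-81) = -⅘ - 81/5 = -17)
K(o, a) = 1 + a (K(o, a) = a + 1 = 1 + a)
(-652 + K(u, -163))*(-22715 + 8393) = (-652 + (1 - 163))*(-22715 + 8393) = (-652 - 162)*(-14322) = -814*(-14322) = 11658108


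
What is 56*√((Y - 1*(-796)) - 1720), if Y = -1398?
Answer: 168*I*√258 ≈ 2698.5*I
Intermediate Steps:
56*√((Y - 1*(-796)) - 1720) = 56*√((-1398 - 1*(-796)) - 1720) = 56*√((-1398 + 796) - 1720) = 56*√(-602 - 1720) = 56*√(-2322) = 56*(3*I*√258) = 168*I*√258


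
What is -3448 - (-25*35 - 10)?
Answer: -2563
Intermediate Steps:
-3448 - (-25*35 - 10) = -3448 - (-875 - 10) = -3448 - 1*(-885) = -3448 + 885 = -2563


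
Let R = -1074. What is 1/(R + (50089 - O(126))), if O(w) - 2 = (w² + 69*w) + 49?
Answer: 1/24394 ≈ 4.0994e-5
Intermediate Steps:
O(w) = 51 + w² + 69*w (O(w) = 2 + ((w² + 69*w) + 49) = 2 + (49 + w² + 69*w) = 51 + w² + 69*w)
1/(R + (50089 - O(126))) = 1/(-1074 + (50089 - (51 + 126² + 69*126))) = 1/(-1074 + (50089 - (51 + 15876 + 8694))) = 1/(-1074 + (50089 - 1*24621)) = 1/(-1074 + (50089 - 24621)) = 1/(-1074 + 25468) = 1/24394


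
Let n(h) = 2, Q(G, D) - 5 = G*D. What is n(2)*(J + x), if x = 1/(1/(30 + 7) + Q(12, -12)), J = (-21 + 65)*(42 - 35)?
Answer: 1583699/2571 ≈ 615.99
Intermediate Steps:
Q(G, D) = 5 + D*G (Q(G, D) = 5 + G*D = 5 + D*G)
J = 308 (J = 44*7 = 308)
x = -37/5142 (x = 1/(1/(30 + 7) + (5 - 12*12)) = 1/(1/37 + (5 - 144)) = 1/(1/37 - 139) = 1/(-5142/37) = -37/5142 ≈ -0.0071956)
n(2)*(J + x) = 2*(308 - 37/5142) = 2*(1583699/5142) = 1583699/2571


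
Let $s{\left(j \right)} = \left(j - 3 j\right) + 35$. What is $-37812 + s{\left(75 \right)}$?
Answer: $-37927$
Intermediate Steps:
$s{\left(j \right)} = 35 - 2 j$ ($s{\left(j \right)} = - 2 j + 35 = 35 - 2 j$)
$-37812 + s{\left(75 \right)} = -37812 + \left(35 - 150\right) = -37812 - 115 = -37927$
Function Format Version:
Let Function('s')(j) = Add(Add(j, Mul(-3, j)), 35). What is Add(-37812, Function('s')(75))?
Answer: -37927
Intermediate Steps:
Function('s')(j) = Add(35, Mul(-2, j)) (Function('s')(j) = Add(Mul(-2, j), 35) = Add(35, Mul(-2, j)))
Add(-37812, Function('s')(75)) = Add(-37812, Add(35, Mul(-2, 75))) = Add(-37812, Add(35, -150)) = Add(-37812, -115) = -37927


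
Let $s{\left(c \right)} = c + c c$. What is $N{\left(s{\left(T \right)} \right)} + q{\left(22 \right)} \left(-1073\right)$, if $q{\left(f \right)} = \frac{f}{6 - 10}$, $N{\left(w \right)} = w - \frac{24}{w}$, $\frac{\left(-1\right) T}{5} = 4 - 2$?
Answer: $\frac{179737}{30} \approx 5991.2$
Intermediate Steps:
$T = -10$ ($T = - 5 \left(4 - 2\right) = \left(-5\right) 2 = -10$)
$s{\left(c \right)} = c + c^{2}$
$q{\left(f \right)} = - \frac{f}{4}$ ($q{\left(f \right)} = \frac{f}{-4} = f \left(- \frac{1}{4}\right) = - \frac{f}{4}$)
$N{\left(s{\left(T \right)} \right)} + q{\left(22 \right)} \left(-1073\right) = \left(- 10 \left(1 - 10\right) - \frac{24}{\left(-10\right) \left(1 - 10\right)}\right) + \left(- \frac{1}{4}\right) 22 \left(-1073\right) = \left(\left(-10\right) \left(-9\right) - \frac{24}{\left(-10\right) \left(-9\right)}\right) - - \frac{11803}{2} = \left(90 - \frac{24}{90}\right) + \frac{11803}{2} = \left(90 - \frac{4}{15}\right) + \frac{11803}{2} = \frac{1346}{15} + \frac{11803}{2} = \frac{179737}{30}$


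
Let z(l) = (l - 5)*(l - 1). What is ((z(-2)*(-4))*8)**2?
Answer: 451584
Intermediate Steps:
z(l) = (-1 + l)*(-5 + l) (z(l) = (-5 + l)*(-1 + l) = (-1 + l)*(-5 + l))
((z(-2)*(-4))*8)**2 = (((5 + (-2)**2 - 6*(-2))*(-4))*8)**2 = (((5 + 4 + 12)*(-4))*8)**2 = ((21*(-4))*8)**2 = (-84*8)**2 = (-672)**2 = 451584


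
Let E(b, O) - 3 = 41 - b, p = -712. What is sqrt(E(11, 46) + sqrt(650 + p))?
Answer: sqrt(33 + I*sqrt(62)) ≈ 5.7847 + 0.68058*I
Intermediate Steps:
E(b, O) = 44 - b (E(b, O) = 3 + (41 - b) = 44 - b)
sqrt(E(11, 46) + sqrt(650 + p)) = sqrt((44 - 1*11) + sqrt(650 - 712)) = sqrt((44 - 11) + sqrt(-62)) = sqrt(33 + I*sqrt(62))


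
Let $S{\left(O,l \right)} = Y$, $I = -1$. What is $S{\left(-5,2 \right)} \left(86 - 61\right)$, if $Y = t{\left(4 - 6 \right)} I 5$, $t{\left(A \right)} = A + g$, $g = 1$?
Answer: $125$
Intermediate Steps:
$t{\left(A \right)} = 1 + A$ ($t{\left(A \right)} = A + 1 = 1 + A$)
$Y = 5$ ($Y = \left(1 + \left(4 - 6\right)\right) \left(-1\right) 5 = \left(1 - 2\right) \left(-1\right) 5 = \left(-1\right) \left(-1\right) 5 = 1 \cdot 5 = 5$)
$S{\left(O,l \right)} = 5$
$S{\left(-5,2 \right)} \left(86 - 61\right) = 5 \left(86 - 61\right) = 5 \cdot 25 = 125$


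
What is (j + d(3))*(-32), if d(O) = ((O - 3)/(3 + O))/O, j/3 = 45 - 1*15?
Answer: -2880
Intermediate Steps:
j = 90 (j = 3*(45 - 1*15) = 3*(45 - 15) = 3*30 = 90)
d(O) = (-3 + O)/(O*(3 + O)) (d(O) = ((-3 + O)/(3 + O))/O = (-3 + O)/(O*(3 + O)))
(j + d(3))*(-32) = (90 + (-3 + 3)/(3*(3 + 3)))*(-32) = (90 + (⅓)*0/6)*(-32) = (90 + (⅓)*(⅙)*0)*(-32) = (90 + 0)*(-32) = 90*(-32) = -2880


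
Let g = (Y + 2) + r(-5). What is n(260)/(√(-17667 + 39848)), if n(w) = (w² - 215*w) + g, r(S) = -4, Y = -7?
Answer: 11691*√22181/22181 ≈ 78.498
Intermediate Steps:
g = -9 (g = (-7 + 2) - 4 = -5 - 4 = -9)
n(w) = -9 + w² - 215*w (n(w) = (w² - 215*w) - 9 = -9 + w² - 215*w)
n(260)/(√(-17667 + 39848)) = (-9 + 260² - 215*260)/(√(-17667 + 39848)) = (-9 + 67600 - 55900)/(√22181) = 11691*(√22181/22181) = 11691*√22181/22181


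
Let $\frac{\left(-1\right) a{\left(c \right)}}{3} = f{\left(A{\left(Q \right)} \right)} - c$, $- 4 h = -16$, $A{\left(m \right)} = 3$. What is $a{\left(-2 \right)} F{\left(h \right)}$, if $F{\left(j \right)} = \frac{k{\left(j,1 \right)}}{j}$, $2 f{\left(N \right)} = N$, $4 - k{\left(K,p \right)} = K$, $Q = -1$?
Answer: $0$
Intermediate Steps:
$k{\left(K,p \right)} = 4 - K$
$f{\left(N \right)} = \frac{N}{2}$
$h = 4$ ($h = \left(- \frac{1}{4}\right) \left(-16\right) = 4$)
$F{\left(j \right)} = \frac{4 - j}{j}$
$a{\left(c \right)} = - \frac{9}{2} + 3 c$ ($a{\left(c \right)} = - 3 \left(\frac{1}{2} \cdot 3 - c\right) = - 3 \left(\frac{3}{2} - c\right) = - \frac{9}{2} + 3 c$)
$a{\left(-2 \right)} F{\left(h \right)} = \left(- \frac{9}{2} + 3 \left(-2\right)\right) \frac{4 - 4}{4} = \left(- \frac{9}{2} - 6\right) \frac{4 - 4}{4} = - \frac{21 \cdot \frac{1}{4} \cdot 0}{2} = \left(- \frac{21}{2}\right) 0 = 0$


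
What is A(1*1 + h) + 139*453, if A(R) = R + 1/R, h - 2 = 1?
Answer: 251885/4 ≈ 62971.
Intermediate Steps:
h = 3 (h = 2 + 1 = 3)
A(1*1 + h) + 139*453 = ((1*1 + 3) + 1/(1*1 + 3)) + 139*453 = ((1 + 3) + 1/(1 + 3)) + 62967 = (4 + 1/4) + 62967 = (4 + ¼) + 62967 = 17/4 + 62967 = 251885/4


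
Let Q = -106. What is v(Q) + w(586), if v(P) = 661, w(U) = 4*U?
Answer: 3005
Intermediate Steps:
v(Q) + w(586) = 661 + 4*586 = 661 + 2344 = 3005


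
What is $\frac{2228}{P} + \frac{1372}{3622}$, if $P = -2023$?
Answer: $- \frac{2647130}{3663653} \approx -0.72254$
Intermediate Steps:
$\frac{2228}{P} + \frac{1372}{3622} = \frac{2228}{-2023} + \frac{1372}{3622} = 2228 \left(- \frac{1}{2023}\right) + 1372 \cdot \frac{1}{3622} = - \frac{2228}{2023} + \frac{686}{1811} = - \frac{2647130}{3663653}$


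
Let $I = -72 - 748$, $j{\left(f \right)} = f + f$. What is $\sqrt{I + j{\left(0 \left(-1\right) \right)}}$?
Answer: $2 i \sqrt{205} \approx 28.636 i$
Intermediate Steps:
$j{\left(f \right)} = 2 f$
$I = -820$ ($I = -72 - 748 = -820$)
$\sqrt{I + j{\left(0 \left(-1\right) \right)}} = \sqrt{-820 + 2 \cdot 0 \left(-1\right)} = \sqrt{-820 + 2 \cdot 0} = \sqrt{-820 + 0} = \sqrt{-820} = 2 i \sqrt{205}$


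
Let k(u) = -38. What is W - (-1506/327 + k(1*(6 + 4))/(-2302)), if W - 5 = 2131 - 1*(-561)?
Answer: 338938654/125459 ≈ 2701.6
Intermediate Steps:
W = 2697 (W = 5 + (2131 - 1*(-561)) = 5 + (2131 + 561) = 5 + 2692 = 2697)
W - (-1506/327 + k(1*(6 + 4))/(-2302)) = 2697 - (-1506/327 - 38/(-2302)) = 2697 - (-1506*1/327 - 38*(-1/2302)) = 2697 - (-502/109 + 19/1151) = 2697 - 1*(-575731/125459) = 2697 + 575731/125459 = 338938654/125459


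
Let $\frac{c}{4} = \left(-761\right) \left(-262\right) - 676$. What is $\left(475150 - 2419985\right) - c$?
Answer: $-2739659$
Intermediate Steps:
$c = 794824$ ($c = 4 \left(\left(-761\right) \left(-262\right) - 676\right) = 4 \left(199382 - 676\right) = 4 \cdot 198706 = 794824$)
$\left(475150 - 2419985\right) - c = \left(475150 - 2419985\right) - 794824 = -1944835 - 794824 = -2739659$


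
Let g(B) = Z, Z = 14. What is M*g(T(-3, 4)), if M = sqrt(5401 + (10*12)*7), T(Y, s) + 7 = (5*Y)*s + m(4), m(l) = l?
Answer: 1106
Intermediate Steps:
T(Y, s) = -3 + 5*Y*s (T(Y, s) = -7 + ((5*Y)*s + 4) = -7 + (5*Y*s + 4) = -7 + (4 + 5*Y*s) = -3 + 5*Y*s)
g(B) = 14
M = 79 (M = sqrt(5401 + 120*7) = sqrt(5401 + 840) = sqrt(6241) = 79)
M*g(T(-3, 4)) = 79*14 = 1106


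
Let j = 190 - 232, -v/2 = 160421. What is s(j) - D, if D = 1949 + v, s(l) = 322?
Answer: 319215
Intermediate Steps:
v = -320842 (v = -2*160421 = -320842)
j = -42
D = -318893 (D = 1949 - 320842 = -318893)
s(j) - D = 322 - 1*(-318893) = 322 + 318893 = 319215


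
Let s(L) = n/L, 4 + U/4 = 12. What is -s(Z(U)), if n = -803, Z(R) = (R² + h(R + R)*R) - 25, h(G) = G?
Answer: 73/277 ≈ 0.26354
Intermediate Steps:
U = 32 (U = -16 + 4*12 = -16 + 48 = 32)
Z(R) = -25 + 3*R² (Z(R) = (R² + (R + R)*R) - 25 = (R² + (2*R)*R) - 25 = (R² + 2*R²) - 25 = 3*R² - 25 = -25 + 3*R²)
s(L) = -803/L
-s(Z(U)) = -(-803)/(-25 + 3*32²) = -(-803)/(-25 + 3*1024) = -(-803)/(-25 + 3072) = -(-803)/3047 = -1*(-73/277) = 73/277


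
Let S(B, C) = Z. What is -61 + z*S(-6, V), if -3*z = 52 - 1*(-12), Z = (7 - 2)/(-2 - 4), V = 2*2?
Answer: -389/9 ≈ -43.222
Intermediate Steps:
V = 4
Z = -5/6 (Z = 5/(-6) = 5*(-1/6) = -5/6 ≈ -0.83333)
S(B, C) = -5/6
z = -64/3 (z = -(52 - 1*(-12))/3 = -(52 + 12)/3 = -1/3*64 = -64/3 ≈ -21.333)
-61 + z*S(-6, V) = -61 - 64/3*(-5/6) = -61 + 160/9 = -389/9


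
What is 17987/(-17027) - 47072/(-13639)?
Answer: 556170251/232231253 ≈ 2.3949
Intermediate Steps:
17987/(-17027) - 47072/(-13639) = 17987*(-1/17027) - 47072*(-1/13639) = -17987/17027 + 47072/13639 = 556170251/232231253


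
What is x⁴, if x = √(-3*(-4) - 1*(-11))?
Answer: 529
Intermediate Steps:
x = √23 (x = √(12 + 11) = √23 ≈ 4.7958)
x⁴ = (√23)⁴ = 529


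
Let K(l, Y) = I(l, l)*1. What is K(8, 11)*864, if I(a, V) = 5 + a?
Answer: 11232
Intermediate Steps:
K(l, Y) = 5 + l (K(l, Y) = (5 + l)*1 = 5 + l)
K(8, 11)*864 = (5 + 8)*864 = 13*864 = 11232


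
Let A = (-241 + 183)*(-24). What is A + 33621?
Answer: 35013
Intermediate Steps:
A = 1392 (A = -58*(-24) = 1392)
A + 33621 = 1392 + 33621 = 35013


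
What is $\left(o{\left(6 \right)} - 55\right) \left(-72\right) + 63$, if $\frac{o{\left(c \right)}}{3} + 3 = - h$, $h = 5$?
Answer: $5751$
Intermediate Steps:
$o{\left(c \right)} = -24$ ($o{\left(c \right)} = -9 + 3 \left(\left(-1\right) 5\right) = -9 + 3 \left(-5\right) = -9 - 15 = -24$)
$\left(o{\left(6 \right)} - 55\right) \left(-72\right) + 63 = \left(-24 - 55\right) \left(-72\right) + 63 = \left(-79\right) \left(-72\right) + 63 = 5688 + 63 = 5751$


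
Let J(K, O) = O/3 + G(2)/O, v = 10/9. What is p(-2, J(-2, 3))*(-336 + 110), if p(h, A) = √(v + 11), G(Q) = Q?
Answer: -226*√109/3 ≈ -786.50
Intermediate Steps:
v = 10/9 (v = 10*(⅑) = 10/9 ≈ 1.1111)
J(K, O) = 2/O + O/3 (J(K, O) = O/3 + 2/O = 2/O + O/3)
p(h, A) = √109/3 (p(h, A) = √(10/9 + 11) = √(109/9) = √109/3)
p(-2, J(-2, 3))*(-336 + 110) = (√109/3)*(-336 + 110) = (√109/3)*(-226) = -226*√109/3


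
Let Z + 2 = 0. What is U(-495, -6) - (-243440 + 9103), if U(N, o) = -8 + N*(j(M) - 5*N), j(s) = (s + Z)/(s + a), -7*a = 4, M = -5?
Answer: -12888433/13 ≈ -9.9142e+5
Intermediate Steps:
a = -4/7 (a = -⅐*4 = -4/7 ≈ -0.57143)
Z = -2 (Z = -2 + 0 = -2)
j(s) = (-2 + s)/(-4/7 + s) (j(s) = (s - 2)/(s - 4/7) = (-2 + s)/(-4/7 + s))
U(N, o) = -8 + N*(49/39 - 5*N) (U(N, o) = -8 + N*(7*(-2 - 5)/(-4 + 7*(-5)) - 5*N) = -8 + N*(7*(-7)/(-4 - 35) - 5*N) = -8 + N*(7*(-7)/(-39) - 5*N) = -8 + N*(7*(-1/39)*(-7) - 5*N) = -8 + N*(49/39 - 5*N))
U(-495, -6) - (-243440 + 9103) = (-8 - 5*(-495)² + (49/39)*(-495)) - (-243440 + 9103) = (-8 - 5*245025 - 8085/13) - 1*(-234337) = (-8 - 1225125 - 8085/13) + 234337 = -15934814/13 + 234337 = -12888433/13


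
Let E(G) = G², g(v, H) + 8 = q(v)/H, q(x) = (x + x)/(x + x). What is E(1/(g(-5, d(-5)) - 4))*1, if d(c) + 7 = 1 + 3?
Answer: 9/1369 ≈ 0.0065741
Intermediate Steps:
d(c) = -3 (d(c) = -7 + (1 + 3) = -7 + 4 = -3)
q(x) = 1 (q(x) = (2*x)/((2*x)) = (2*x)*(1/(2*x)) = 1)
g(v, H) = -8 + 1/H
E(1/(g(-5, d(-5)) - 4))*1 = (1/((-8 + 1/(-3)) - 4))²*1 = (1/((-8 - ⅓) - 4))²*1 = (1/(-25/3 - 4))²*1 = (1/(-37/3))²*1 = (-3/37)²*1 = (9/1369)*1 = 9/1369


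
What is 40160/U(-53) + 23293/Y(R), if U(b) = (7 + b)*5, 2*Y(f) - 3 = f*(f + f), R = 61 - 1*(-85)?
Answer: -170150682/980605 ≈ -173.52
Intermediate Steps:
R = 146 (R = 61 + 85 = 146)
Y(f) = 3/2 + f² (Y(f) = 3/2 + (f*(f + f))/2 = 3/2 + (f*(2*f))/2 = 3/2 + (2*f²)/2 = 3/2 + f²)
U(b) = 35 + 5*b
40160/U(-53) + 23293/Y(R) = 40160/(35 + 5*(-53)) + 23293/(3/2 + 146²) = 40160/(35 - 265) + 23293/(3/2 + 21316) = 40160/(-230) + 23293/(42635/2) = 40160*(-1/230) + 23293*(2/42635) = -4016/23 + 46586/42635 = -170150682/980605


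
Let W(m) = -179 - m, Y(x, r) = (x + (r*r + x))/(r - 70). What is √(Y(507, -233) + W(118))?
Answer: I*√44024082/303 ≈ 21.898*I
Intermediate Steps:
Y(x, r) = (r² + 2*x)/(-70 + r) (Y(x, r) = (x + (r² + x))/(-70 + r) = (x + (x + r²))/(-70 + r) = (r² + 2*x)/(-70 + r))
√(Y(507, -233) + W(118)) = √(((-233)² + 2*507)/(-70 - 233) + (-179 - 1*118)) = √((54289 + 1014)/(-303) + (-179 - 118)) = √(-1/303*55303 - 297) = √(-55303/303 - 297) = √(-145294/303) = I*√44024082/303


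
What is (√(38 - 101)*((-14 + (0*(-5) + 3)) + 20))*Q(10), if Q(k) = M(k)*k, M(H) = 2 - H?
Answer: -2160*I*√7 ≈ -5714.8*I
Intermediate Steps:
Q(k) = k*(2 - k) (Q(k) = (2 - k)*k = k*(2 - k))
(√(38 - 101)*((-14 + (0*(-5) + 3)) + 20))*Q(10) = (√(38 - 101)*((-14 + (0*(-5) + 3)) + 20))*(10*(2 - 1*10)) = (√(-63)*((-14 + (0 + 3)) + 20))*(10*(2 - 10)) = ((3*I*√7)*((-14 + 3) + 20))*(10*(-8)) = ((3*I*√7)*(-11 + 20))*(-80) = ((3*I*√7)*9)*(-80) = (27*I*√7)*(-80) = -2160*I*√7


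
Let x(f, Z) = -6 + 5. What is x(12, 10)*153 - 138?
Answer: -291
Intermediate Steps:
x(f, Z) = -1
x(12, 10)*153 - 138 = -1*153 - 138 = -153 - 138 = -291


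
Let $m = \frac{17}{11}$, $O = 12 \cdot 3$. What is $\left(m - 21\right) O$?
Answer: $- \frac{7704}{11} \approx -700.36$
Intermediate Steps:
$O = 36$
$m = \frac{17}{11}$ ($m = 17 \cdot \frac{1}{11} = \frac{17}{11} \approx 1.5455$)
$\left(m - 21\right) O = \left(\frac{17}{11} - 21\right) 36 = \left(- \frac{214}{11}\right) 36 = - \frac{7704}{11}$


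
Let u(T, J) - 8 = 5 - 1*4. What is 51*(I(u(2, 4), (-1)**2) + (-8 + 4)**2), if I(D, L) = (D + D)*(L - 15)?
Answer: -12036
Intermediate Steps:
u(T, J) = 9 (u(T, J) = 8 + (5 - 1*4) = 8 + (5 - 4) = 8 + 1 = 9)
I(D, L) = 2*D*(-15 + L) (I(D, L) = (2*D)*(-15 + L) = 2*D*(-15 + L))
51*(I(u(2, 4), (-1)**2) + (-8 + 4)**2) = 51*(2*9*(-15 + (-1)**2) + (-8 + 4)**2) = 51*(2*9*(-15 + 1) + (-4)**2) = 51*(2*9*(-14) + 16) = 51*(-252 + 16) = 51*(-236) = -12036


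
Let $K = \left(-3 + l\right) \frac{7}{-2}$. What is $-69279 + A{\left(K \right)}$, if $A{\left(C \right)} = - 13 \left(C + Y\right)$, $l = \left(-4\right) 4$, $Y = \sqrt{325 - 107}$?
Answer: $- \frac{140287}{2} - 13 \sqrt{218} \approx -70336.0$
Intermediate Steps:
$Y = \sqrt{218}$ ($Y = \sqrt{325 - 107} = \sqrt{218} \approx 14.765$)
$l = -16$
$K = \frac{133}{2}$ ($K = \left(-3 - 16\right) \frac{7}{-2} = - 19 \cdot 7 \left(- \frac{1}{2}\right) = \left(-19\right) \left(- \frac{7}{2}\right) = \frac{133}{2} \approx 66.5$)
$A{\left(C \right)} = - 13 C - 13 \sqrt{218}$ ($A{\left(C \right)} = - 13 \left(C + \sqrt{218}\right) = - 13 C - 13 \sqrt{218}$)
$-69279 + A{\left(K \right)} = -69279 - \left(\frac{1729}{2} + 13 \sqrt{218}\right) = - \frac{140287}{2} - 13 \sqrt{218}$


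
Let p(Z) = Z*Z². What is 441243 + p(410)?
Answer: 69362243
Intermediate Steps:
p(Z) = Z³
441243 + p(410) = 441243 + 410³ = 441243 + 68921000 = 69362243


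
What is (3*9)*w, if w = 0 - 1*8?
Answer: -216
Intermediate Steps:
w = -8 (w = 0 - 8 = -8)
(3*9)*w = (3*9)*(-8) = 27*(-8) = -216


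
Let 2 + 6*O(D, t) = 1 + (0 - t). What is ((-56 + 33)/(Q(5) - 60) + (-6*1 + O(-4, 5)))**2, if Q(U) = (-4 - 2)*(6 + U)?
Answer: 737881/15876 ≈ 46.478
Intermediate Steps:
O(D, t) = -1/6 - t/6 (O(D, t) = -1/3 + (1 + (0 - t))/6 = -1/3 + (1 - t)/6 = -1/3 + (1/6 - t/6) = -1/6 - t/6)
Q(U) = -36 - 6*U (Q(U) = -6*(6 + U) = -36 - 6*U)
((-56 + 33)/(Q(5) - 60) + (-6*1 + O(-4, 5)))**2 = ((-56 + 33)/((-36 - 6*5) - 60) + (-6*1 + (-1/6 - 1/6*5)))**2 = (-23/((-36 - 30) - 60) + (-6 + (-1/6 - 5/6)))**2 = (-23/(-66 - 60) + (-6 - 1))**2 = (-23/(-126) - 7)**2 = (-23*(-1/126) - 7)**2 = (23/126 - 7)**2 = (-859/126)**2 = 737881/15876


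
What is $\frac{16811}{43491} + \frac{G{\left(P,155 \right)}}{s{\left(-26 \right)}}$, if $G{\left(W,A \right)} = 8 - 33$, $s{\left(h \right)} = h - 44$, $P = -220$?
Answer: $\frac{9241}{12426} \approx 0.74368$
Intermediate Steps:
$s{\left(h \right)} = -44 + h$
$G{\left(W,A \right)} = -25$
$\frac{16811}{43491} + \frac{G{\left(P,155 \right)}}{s{\left(-26 \right)}} = \frac{16811}{43491} - \frac{25}{-44 - 26} = 16811 \cdot \frac{1}{43491} - \frac{25}{-70} = \frac{16811}{43491} - - \frac{5}{14} = \frac{16811}{43491} + \frac{5}{14} = \frac{9241}{12426}$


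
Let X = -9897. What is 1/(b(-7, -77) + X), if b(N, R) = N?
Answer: -1/9904 ≈ -0.00010097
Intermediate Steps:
1/(b(-7, -77) + X) = 1/(-7 - 9897) = 1/(-9904) = -1/9904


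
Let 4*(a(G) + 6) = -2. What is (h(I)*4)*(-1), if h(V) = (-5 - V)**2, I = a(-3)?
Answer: -9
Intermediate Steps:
a(G) = -13/2 (a(G) = -6 + (1/4)*(-2) = -6 - 1/2 = -13/2)
I = -13/2 ≈ -6.5000
(h(I)*4)*(-1) = ((5 - 13/2)**2*4)*(-1) = ((-3/2)**2*4)*(-1) = ((9/4)*4)*(-1) = 9*(-1) = -9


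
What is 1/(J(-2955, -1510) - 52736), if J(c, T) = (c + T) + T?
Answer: -1/58711 ≈ -1.7033e-5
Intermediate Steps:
J(c, T) = c + 2*T (J(c, T) = (T + c) + T = c + 2*T)
1/(J(-2955, -1510) - 52736) = 1/((-2955 + 2*(-1510)) - 52736) = 1/((-2955 - 3020) - 52736) = 1/(-5975 - 52736) = 1/(-58711) = -1/58711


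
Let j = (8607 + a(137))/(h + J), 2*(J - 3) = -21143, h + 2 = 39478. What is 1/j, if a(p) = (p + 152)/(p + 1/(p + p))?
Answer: 2170317285/646354718 ≈ 3.3578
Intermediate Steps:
h = 39476 (h = -2 + 39478 = 39476)
J = -21137/2 (J = 3 + (½)*(-21143) = 3 - 21143/2 = -21137/2 ≈ -10569.)
a(p) = (152 + p)/(p + 1/(2*p))
j = 646354718/2170317285 (j = (8607 + 2*137*(152 + 137)/(1 + 2*137²))/(39476 - 21137/2) = (8607 + 2*137*289/(1 + 2*18769))/(57815/2) = (8607 + 2*137*289/(1 + 37538))*(2/57815) = (8607 + 2*137*289/37539)*(2/57815) = (8607 + 2*137*(1/37539)*289)*(2/57815) = (8607 + 79186/37539)*(2/57815) = (323177359/37539)*(2/57815) = 646354718/2170317285 ≈ 0.29782)
1/j = 1/(646354718/2170317285) = 2170317285/646354718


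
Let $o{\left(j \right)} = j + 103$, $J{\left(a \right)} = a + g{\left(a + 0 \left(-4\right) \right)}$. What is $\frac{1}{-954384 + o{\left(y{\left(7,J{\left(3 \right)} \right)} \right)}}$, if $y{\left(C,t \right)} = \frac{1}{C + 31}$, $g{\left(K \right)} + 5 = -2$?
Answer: $- \frac{38}{36262677} \approx -1.0479 \cdot 10^{-6}$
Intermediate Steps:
$g{\left(K \right)} = -7$ ($g{\left(K \right)} = -5 - 2 = -7$)
$J{\left(a \right)} = -7 + a$ ($J{\left(a \right)} = a - 7 = -7 + a$)
$y{\left(C,t \right)} = \frac{1}{31 + C}$
$o{\left(j \right)} = 103 + j$
$\frac{1}{-954384 + o{\left(y{\left(7,J{\left(3 \right)} \right)} \right)}} = \frac{1}{-954384 + \left(103 + \frac{1}{31 + 7}\right)} = \frac{1}{-954384 + \left(103 + \frac{1}{38}\right)} = \frac{1}{-954384 + \frac{3915}{38}} = \frac{1}{- \frac{36262677}{38}} = - \frac{38}{36262677}$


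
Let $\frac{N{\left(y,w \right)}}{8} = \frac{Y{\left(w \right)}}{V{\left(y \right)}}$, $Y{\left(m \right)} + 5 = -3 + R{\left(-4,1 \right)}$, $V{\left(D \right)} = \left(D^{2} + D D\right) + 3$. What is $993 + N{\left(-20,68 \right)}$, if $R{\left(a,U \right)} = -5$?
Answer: $\frac{797275}{803} \approx 992.87$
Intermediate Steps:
$V{\left(D \right)} = 3 + 2 D^{2}$ ($V{\left(D \right)} = \left(D^{2} + D^{2}\right) + 3 = 2 D^{2} + 3 = 3 + 2 D^{2}$)
$Y{\left(m \right)} = -13$ ($Y{\left(m \right)} = -5 - 8 = -13$)
$N{\left(y,w \right)} = - \frac{104}{3 + 2 y^{2}}$ ($N{\left(y,w \right)} = 8 \left(- \frac{13}{3 + 2 y^{2}}\right) = - \frac{104}{3 + 2 y^{2}}$)
$993 + N{\left(-20,68 \right)} = 993 - \frac{104}{3 + 2 \left(-20\right)^{2}} = 993 - \frac{104}{3 + 2 \cdot 400} = 993 - \frac{104}{3 + 800} = 993 - \frac{104}{803} = \frac{797275}{803}$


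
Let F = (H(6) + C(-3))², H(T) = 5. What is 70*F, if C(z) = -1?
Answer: 1120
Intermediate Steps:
F = 16 (F = (5 - 1)² = 4² = 16)
70*F = 70*16 = 1120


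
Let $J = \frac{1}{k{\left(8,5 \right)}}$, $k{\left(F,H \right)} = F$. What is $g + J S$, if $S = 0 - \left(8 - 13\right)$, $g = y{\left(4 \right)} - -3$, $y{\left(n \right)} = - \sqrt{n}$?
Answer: $\frac{13}{8} \approx 1.625$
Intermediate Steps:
$J = \frac{1}{8} \approx 0.125$
$g = 1$ ($g = - \sqrt{4} - -3 = \left(-1\right) 2 + 3 = -2 + 3 = 1$)
$S = 5$ ($S = 0 - \left(8 - 13\right) = 0 - -5 = 0 + 5 = 5$)
$g + J S = 1 + \frac{1}{8} \cdot 5 = 1 + \frac{5}{8} = \frac{13}{8}$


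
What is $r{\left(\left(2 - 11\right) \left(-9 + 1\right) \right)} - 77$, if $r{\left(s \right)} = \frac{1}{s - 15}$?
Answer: $- \frac{4388}{57} \approx -76.982$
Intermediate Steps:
$r{\left(s \right)} = \frac{1}{-15 + s}$
$r{\left(\left(2 - 11\right) \left(-9 + 1\right) \right)} - 77 = \frac{1}{-15 + \left(2 - 11\right) \left(-9 + 1\right)} - 77 = \frac{1}{-15 - -72} - 77 = \frac{1}{-15 + 72} - 77 = \frac{1}{57} - 77 = - \frac{4388}{57}$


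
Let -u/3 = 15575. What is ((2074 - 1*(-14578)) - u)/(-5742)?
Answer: -63377/5742 ≈ -11.037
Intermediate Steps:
u = -46725 (u = -3*15575 = -46725)
((2074 - 1*(-14578)) - u)/(-5742) = ((2074 - 1*(-14578)) - 1*(-46725))/(-5742) = ((2074 + 14578) + 46725)*(-1/5742) = (16652 + 46725)*(-1/5742) = 63377*(-1/5742) = -63377/5742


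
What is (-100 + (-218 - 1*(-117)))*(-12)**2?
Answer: -28944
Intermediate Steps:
(-100 + (-218 - 1*(-117)))*(-12)**2 = (-100 + (-218 + 117))*144 = (-100 - 101)*144 = -201*144 = -28944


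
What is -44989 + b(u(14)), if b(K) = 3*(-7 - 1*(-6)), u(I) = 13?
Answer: -44992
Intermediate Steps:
b(K) = -3 (b(K) = 3*(-7 + 6) = 3*(-1) = -3)
-44989 + b(u(14)) = -44989 - 3 = -44992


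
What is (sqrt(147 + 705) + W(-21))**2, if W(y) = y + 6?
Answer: 1077 - 60*sqrt(213) ≈ 201.33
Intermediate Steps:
W(y) = 6 + y
(sqrt(147 + 705) + W(-21))**2 = (sqrt(147 + 705) + (6 - 21))**2 = (sqrt(852) - 15)**2 = (2*sqrt(213) - 15)**2 = (-15 + 2*sqrt(213))**2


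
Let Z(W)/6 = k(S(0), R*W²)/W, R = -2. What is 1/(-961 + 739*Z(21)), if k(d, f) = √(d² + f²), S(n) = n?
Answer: 1/185267 ≈ 5.3976e-6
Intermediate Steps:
Z(W) = 12*√(W⁴)/W (Z(W) = 6*(√(0² + (-2*W²)²)/W) = 6*(√(0 + 4*W⁴)/W) = 6*(√(4*W⁴)/W) = 6*((2*√(W⁴))/W) = 6*(2*√(W⁴)/W) = 12*√(W⁴)/W)
1/(-961 + 739*Z(21)) = 1/(-961 + 739*(12*√(21⁴)/21)) = 1/(-961 + 739*(12*(1/21)*√194481)) = 1/(-961 + 739*(12*(1/21)*441)) = 1/(-961 + 739*252) = 1/(-961 + 186228) = 1/185267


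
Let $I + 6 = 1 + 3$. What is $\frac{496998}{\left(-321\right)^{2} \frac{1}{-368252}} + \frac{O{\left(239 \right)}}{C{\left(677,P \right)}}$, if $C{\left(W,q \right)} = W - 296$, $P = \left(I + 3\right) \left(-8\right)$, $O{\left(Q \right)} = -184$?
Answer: $- \frac{7747870257280}{4362069} \approx -1.7762 \cdot 10^{6}$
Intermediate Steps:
$I = -2$ ($I = -6 + \left(1 + 3\right) = -6 + 4 = -2$)
$P = -8$ ($P = \left(-2 + 3\right) \left(-8\right) = 1 \left(-8\right) = -8$)
$C{\left(W,q \right)} = -296 + W$ ($C{\left(W,q \right)} = W - 296 = -296 + W$)
$\frac{496998}{\left(-321\right)^{2} \frac{1}{-368252}} + \frac{O{\left(239 \right)}}{C{\left(677,P \right)}} = \frac{496998}{\left(-321\right)^{2} \frac{1}{-368252}} - \frac{184}{-296 + 677} = \frac{496998}{103041 \left(- \frac{1}{368252}\right)} - \frac{184}{381} = \frac{496998}{- \frac{103041}{368252}} - \frac{184}{381} = 496998 \left(- \frac{368252}{103041}\right) - \frac{184}{381} = - \frac{20335611944}{11449} - \frac{184}{381} = - \frac{7747870257280}{4362069}$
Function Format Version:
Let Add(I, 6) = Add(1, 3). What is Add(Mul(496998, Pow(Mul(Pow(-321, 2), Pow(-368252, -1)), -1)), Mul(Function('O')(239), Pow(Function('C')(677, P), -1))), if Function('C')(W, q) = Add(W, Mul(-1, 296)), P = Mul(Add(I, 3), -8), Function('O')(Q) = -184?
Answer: Rational(-7747870257280, 4362069) ≈ -1.7762e+6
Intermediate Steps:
I = -2 (I = Add(-6, Add(1, 3)) = Add(-6, 4) = -2)
P = -8 (P = Mul(Add(-2, 3), -8) = Mul(1, -8) = -8)
Function('C')(W, q) = Add(-296, W) (Function('C')(W, q) = Add(W, -296) = Add(-296, W))
Add(Mul(496998, Pow(Mul(Pow(-321, 2), Pow(-368252, -1)), -1)), Mul(Function('O')(239), Pow(Function('C')(677, P), -1))) = Add(Mul(496998, Pow(Mul(Pow(-321, 2), Pow(-368252, -1)), -1)), Mul(-184, Pow(Add(-296, 677), -1))) = Add(Mul(496998, Pow(Mul(103041, Rational(-1, 368252)), -1)), Mul(-184, Pow(381, -1))) = Add(Mul(496998, Pow(Rational(-103041, 368252), -1)), Mul(-184, Rational(1, 381))) = Add(Mul(496998, Rational(-368252, 103041)), Rational(-184, 381)) = Add(Rational(-20335611944, 11449), Rational(-184, 381)) = Rational(-7747870257280, 4362069)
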